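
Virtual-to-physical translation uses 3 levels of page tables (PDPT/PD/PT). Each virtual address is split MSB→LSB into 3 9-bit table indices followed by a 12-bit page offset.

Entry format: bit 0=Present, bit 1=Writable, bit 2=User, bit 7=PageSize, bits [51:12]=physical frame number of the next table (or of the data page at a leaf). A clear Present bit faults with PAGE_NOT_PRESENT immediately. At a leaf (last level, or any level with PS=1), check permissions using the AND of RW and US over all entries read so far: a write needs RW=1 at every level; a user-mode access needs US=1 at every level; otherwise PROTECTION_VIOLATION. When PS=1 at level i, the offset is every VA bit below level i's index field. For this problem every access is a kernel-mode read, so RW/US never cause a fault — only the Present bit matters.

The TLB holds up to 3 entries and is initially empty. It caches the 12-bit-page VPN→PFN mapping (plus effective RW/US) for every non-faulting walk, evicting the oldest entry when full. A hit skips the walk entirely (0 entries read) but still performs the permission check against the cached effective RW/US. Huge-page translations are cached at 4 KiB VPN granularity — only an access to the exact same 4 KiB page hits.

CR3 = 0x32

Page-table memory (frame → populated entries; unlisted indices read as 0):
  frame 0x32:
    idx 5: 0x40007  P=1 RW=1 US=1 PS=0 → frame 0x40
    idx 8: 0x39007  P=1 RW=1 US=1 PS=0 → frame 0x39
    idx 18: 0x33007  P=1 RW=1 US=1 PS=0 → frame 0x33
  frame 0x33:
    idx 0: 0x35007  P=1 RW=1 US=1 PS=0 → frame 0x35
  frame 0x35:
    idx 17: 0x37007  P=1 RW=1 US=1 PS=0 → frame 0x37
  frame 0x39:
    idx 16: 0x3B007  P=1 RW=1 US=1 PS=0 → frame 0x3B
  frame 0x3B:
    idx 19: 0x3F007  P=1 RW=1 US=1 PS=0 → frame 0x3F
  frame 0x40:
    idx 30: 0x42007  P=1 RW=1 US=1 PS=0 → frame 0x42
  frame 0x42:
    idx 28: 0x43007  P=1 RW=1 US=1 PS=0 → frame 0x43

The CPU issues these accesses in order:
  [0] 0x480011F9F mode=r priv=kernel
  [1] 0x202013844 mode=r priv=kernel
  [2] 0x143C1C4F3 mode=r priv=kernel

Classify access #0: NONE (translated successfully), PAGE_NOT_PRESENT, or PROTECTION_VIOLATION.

Trace:
#0 VA=0x480011F9F (r,kernel):
  L0 @0x32[18] → 0x33007  P=1,RW=1,US=1,PS=0
  L1 @0x33[0] → 0x35007  P=1,RW=1,US=1,PS=0
  L2 @0x35[17] → 0x37007  P=1,RW=1,US=1,PS=0
  → PA=0x37F9F  (3 entries read)
#1 VA=0x202013844 (r,kernel):
  L0 @0x32[8] → 0x39007  P=1,RW=1,US=1,PS=0
  L1 @0x39[16] → 0x3B007  P=1,RW=1,US=1,PS=0
  L2 @0x3B[19] → 0x3F007  P=1,RW=1,US=1,PS=0
  → PA=0x3F844  (3 entries read)
#2 VA=0x143C1C4F3 (r,kernel):
  L0 @0x32[5] → 0x40007  P=1,RW=1,US=1,PS=0
  L1 @0x40[30] → 0x42007  P=1,RW=1,US=1,PS=0
  L2 @0x42[28] → 0x43007  P=1,RW=1,US=1,PS=0
  → PA=0x434F3  (3 entries read)

Access #0 fault: NONE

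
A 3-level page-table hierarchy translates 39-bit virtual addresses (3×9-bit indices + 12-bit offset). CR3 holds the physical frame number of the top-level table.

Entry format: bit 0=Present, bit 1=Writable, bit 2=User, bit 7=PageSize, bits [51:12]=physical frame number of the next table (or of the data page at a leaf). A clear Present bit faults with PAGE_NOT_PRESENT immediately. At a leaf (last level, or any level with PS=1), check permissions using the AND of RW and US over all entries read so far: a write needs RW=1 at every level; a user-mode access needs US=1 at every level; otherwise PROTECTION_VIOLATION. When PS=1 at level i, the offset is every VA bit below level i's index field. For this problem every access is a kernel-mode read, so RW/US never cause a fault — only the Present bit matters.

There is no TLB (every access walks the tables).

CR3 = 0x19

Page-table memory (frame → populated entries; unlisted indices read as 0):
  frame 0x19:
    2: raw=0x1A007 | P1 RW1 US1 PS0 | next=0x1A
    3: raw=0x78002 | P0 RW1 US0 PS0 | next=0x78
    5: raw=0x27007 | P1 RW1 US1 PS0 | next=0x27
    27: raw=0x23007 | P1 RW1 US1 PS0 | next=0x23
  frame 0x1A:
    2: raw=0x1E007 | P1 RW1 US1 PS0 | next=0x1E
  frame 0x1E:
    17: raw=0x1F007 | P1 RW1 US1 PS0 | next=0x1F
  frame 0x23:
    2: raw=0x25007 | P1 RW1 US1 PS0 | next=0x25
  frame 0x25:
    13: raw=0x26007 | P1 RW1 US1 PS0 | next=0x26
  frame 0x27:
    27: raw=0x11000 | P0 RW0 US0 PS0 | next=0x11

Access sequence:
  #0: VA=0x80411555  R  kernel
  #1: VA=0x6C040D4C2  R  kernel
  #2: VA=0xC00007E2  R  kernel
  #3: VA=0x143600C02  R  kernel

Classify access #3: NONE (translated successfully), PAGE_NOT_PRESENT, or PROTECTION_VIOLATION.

Per-access translation:
#0 VA=0x80411555 (r,kernel):
  L0: frame=0x19 idx=2 entry=0x1A007 [P=1 RW=1 US=1 PS=0]
  L1: frame=0x1A idx=2 entry=0x1E007 [P=1 RW=1 US=1 PS=0]
  L2: frame=0x1E idx=17 entry=0x1F007 [P=1 RW=1 US=1 PS=0]
  → PA=0x1F555  (3 entries read)
#1 VA=0x6C040D4C2 (r,kernel):
  L0: frame=0x19 idx=27 entry=0x23007 [P=1 RW=1 US=1 PS=0]
  L1: frame=0x23 idx=2 entry=0x25007 [P=1 RW=1 US=1 PS=0]
  L2: frame=0x25 idx=13 entry=0x26007 [P=1 RW=1 US=1 PS=0]
  → PA=0x264C2  (3 entries read)
#2 VA=0xC00007E2 (r,kernel):
  L0: frame=0x19 idx=3 entry=0x78002 [P=0 RW=1 US=0 PS=0]
  ⇒ fault: PAGE_NOT_PRESENT  — 1 lookups
#3 VA=0x143600C02 (r,kernel):
  L0: frame=0x19 idx=5 entry=0x27007 [P=1 RW=1 US=1 PS=0]
  L1: frame=0x27 idx=27 entry=0x11000 [P=0 RW=0 US=0 PS=0]
  ⇒ fault: PAGE_NOT_PRESENT  — 2 lookups

Access #3 fault: PAGE_NOT_PRESENT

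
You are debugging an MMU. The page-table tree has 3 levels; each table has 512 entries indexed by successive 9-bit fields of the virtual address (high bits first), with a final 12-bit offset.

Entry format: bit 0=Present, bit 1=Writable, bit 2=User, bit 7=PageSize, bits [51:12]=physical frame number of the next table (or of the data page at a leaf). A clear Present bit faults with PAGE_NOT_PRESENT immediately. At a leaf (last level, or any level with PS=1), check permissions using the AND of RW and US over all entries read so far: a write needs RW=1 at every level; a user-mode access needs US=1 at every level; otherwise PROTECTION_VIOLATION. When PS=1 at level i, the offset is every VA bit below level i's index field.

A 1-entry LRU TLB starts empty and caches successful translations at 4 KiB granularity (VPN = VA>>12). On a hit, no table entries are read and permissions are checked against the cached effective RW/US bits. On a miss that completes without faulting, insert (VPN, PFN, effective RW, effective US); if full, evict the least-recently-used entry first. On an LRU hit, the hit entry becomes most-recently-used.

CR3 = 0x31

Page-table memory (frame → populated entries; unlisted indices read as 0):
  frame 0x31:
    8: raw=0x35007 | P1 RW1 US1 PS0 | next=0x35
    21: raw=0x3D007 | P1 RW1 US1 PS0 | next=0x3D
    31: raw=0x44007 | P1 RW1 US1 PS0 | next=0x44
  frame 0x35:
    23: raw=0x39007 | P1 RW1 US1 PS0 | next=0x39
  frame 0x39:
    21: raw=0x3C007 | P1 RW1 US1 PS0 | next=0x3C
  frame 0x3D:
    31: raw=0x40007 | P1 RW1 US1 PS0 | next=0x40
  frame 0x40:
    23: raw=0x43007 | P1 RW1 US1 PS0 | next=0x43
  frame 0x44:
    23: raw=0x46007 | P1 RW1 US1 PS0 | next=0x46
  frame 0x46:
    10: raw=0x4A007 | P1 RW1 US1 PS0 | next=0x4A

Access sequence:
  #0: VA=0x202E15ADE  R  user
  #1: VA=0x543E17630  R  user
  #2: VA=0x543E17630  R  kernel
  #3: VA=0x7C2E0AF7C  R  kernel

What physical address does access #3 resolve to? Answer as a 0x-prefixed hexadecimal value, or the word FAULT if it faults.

Walk each access:
#0 VA=0x202E15ADE (r,user):
  L0: frame=0x31 idx=8 entry=0x35007 [P=1 RW=1 US=1 PS=0]
  L1: frame=0x35 idx=23 entry=0x39007 [P=1 RW=1 US=1 PS=0]
  L2: frame=0x39 idx=21 entry=0x3C007 [P=1 RW=1 US=1 PS=0]
  → PA=0x3CADE  (3 entries read)
#1 VA=0x543E17630 (r,user):
  L0: frame=0x31 idx=21 entry=0x3D007 [P=1 RW=1 US=1 PS=0]
  L1: frame=0x3D idx=31 entry=0x40007 [P=1 RW=1 US=1 PS=0]
  L2: frame=0x40 idx=23 entry=0x43007 [P=1 RW=1 US=1 PS=0]
  → PA=0x43630  (3 entries read)
#2 VA=0x543E17630 (r,kernel):
  TLB hit vpn=0x543E17 → PA=0x43630
#3 VA=0x7C2E0AF7C (r,kernel):
  L0: frame=0x31 idx=31 entry=0x44007 [P=1 RW=1 US=1 PS=0]
  L1: frame=0x44 idx=23 entry=0x46007 [P=1 RW=1 US=1 PS=0]
  L2: frame=0x46 idx=10 entry=0x4A007 [P=1 RW=1 US=1 PS=0]
  → PA=0x4AF7C  (3 entries read)

Access #3 PA: 0x4AF7C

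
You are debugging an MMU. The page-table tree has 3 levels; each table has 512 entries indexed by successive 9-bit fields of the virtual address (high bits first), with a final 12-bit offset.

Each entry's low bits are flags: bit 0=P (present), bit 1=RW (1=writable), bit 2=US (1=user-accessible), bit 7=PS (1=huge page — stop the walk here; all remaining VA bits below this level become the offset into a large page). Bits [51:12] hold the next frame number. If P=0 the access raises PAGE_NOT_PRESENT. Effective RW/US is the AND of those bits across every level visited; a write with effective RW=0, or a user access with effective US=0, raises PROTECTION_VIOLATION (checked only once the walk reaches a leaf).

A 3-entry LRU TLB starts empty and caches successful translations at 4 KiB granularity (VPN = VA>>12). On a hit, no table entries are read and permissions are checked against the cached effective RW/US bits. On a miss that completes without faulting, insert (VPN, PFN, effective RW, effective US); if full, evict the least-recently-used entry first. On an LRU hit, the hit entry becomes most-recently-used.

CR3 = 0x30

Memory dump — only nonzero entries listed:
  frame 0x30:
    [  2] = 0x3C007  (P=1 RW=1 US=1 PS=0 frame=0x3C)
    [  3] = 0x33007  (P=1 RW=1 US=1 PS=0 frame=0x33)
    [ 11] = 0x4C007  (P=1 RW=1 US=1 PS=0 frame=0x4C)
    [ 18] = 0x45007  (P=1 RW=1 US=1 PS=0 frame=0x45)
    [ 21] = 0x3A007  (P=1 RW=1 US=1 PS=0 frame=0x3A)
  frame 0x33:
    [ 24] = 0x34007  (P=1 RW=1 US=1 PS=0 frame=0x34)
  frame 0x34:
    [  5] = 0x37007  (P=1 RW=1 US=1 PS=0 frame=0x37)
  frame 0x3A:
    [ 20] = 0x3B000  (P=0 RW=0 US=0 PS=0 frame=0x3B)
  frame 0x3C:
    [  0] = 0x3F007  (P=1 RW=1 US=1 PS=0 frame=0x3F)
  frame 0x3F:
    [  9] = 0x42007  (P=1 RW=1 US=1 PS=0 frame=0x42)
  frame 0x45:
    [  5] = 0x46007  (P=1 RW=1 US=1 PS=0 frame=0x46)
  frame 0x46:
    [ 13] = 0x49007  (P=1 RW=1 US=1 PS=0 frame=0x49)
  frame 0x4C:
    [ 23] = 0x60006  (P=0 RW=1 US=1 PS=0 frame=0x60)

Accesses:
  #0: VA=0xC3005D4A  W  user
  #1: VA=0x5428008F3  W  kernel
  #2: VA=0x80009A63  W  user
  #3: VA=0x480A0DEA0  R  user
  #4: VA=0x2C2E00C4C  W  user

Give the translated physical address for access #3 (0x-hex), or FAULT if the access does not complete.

Per-access translation:
#0 VA=0xC3005D4A (w,user):
  lvl0: tbl 0x30, slot 3 ⇒ 0x33007 (P1/RW1/US1/PS0)
  lvl1: tbl 0x33, slot 24 ⇒ 0x34007 (P1/RW1/US1/PS0)
  lvl2: tbl 0x34, slot 5 ⇒ 0x37007 (P1/RW1/US1/PS0)
  ⇒ phys 0x37D4A  [3 reads]
#1 VA=0x5428008F3 (w,kernel):
  lvl0: tbl 0x30, slot 21 ⇒ 0x3A007 (P1/RW1/US1/PS0)
  lvl1: tbl 0x3A, slot 20 ⇒ 0x3B000 (P0/RW0/US0/PS0)
  ⇒ fault: PAGE_NOT_PRESENT  — 2 lookups
#2 VA=0x80009A63 (w,user):
  lvl0: tbl 0x30, slot 2 ⇒ 0x3C007 (P1/RW1/US1/PS0)
  lvl1: tbl 0x3C, slot 0 ⇒ 0x3F007 (P1/RW1/US1/PS0)
  lvl2: tbl 0x3F, slot 9 ⇒ 0x42007 (P1/RW1/US1/PS0)
  ⇒ phys 0x42A63  [3 reads]
#3 VA=0x480A0DEA0 (r,user):
  lvl0: tbl 0x30, slot 18 ⇒ 0x45007 (P1/RW1/US1/PS0)
  lvl1: tbl 0x45, slot 5 ⇒ 0x46007 (P1/RW1/US1/PS0)
  lvl2: tbl 0x46, slot 13 ⇒ 0x49007 (P1/RW1/US1/PS0)
  ⇒ phys 0x49EA0  [3 reads]
#4 VA=0x2C2E00C4C (w,user):
  lvl0: tbl 0x30, slot 11 ⇒ 0x4C007 (P1/RW1/US1/PS0)
  lvl1: tbl 0x4C, slot 23 ⇒ 0x60006 (P0/RW1/US1/PS0)
  ⇒ fault: PAGE_NOT_PRESENT  — 2 lookups

Access #3 PA: 0x49EA0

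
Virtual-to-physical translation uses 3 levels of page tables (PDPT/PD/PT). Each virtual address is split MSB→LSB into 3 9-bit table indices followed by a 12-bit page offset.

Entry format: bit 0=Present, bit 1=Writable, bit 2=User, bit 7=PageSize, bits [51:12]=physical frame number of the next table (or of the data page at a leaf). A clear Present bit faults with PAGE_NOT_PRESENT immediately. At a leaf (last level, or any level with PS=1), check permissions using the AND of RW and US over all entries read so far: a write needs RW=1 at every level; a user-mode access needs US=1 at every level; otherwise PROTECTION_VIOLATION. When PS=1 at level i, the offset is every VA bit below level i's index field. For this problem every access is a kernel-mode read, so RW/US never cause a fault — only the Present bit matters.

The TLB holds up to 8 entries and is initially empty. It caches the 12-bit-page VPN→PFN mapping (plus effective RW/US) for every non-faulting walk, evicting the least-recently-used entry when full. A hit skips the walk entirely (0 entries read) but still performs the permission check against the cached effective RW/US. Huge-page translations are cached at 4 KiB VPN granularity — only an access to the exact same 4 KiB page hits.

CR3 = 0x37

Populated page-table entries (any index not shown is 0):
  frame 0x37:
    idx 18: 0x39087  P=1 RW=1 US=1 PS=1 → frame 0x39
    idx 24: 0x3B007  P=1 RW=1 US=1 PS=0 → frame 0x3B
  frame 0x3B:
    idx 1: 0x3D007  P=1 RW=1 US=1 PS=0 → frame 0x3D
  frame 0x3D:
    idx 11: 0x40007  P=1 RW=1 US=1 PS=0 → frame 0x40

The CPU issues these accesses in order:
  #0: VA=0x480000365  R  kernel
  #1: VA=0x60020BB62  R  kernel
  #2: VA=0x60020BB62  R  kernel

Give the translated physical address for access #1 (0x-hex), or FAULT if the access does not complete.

Walk each access:
#0 VA=0x480000365 (r,kernel):
  L0 @0x37[18] → 0x39087  P=1,RW=1,US=1,PS=1
  ✓ 0x39365 (huge @L0)  — 1 lookups
#1 VA=0x60020BB62 (r,kernel):
  L0 @0x37[24] → 0x3B007  P=1,RW=1,US=1,PS=0
  L1 @0x3B[1] → 0x3D007  P=1,RW=1,US=1,PS=0
  L2 @0x3D[11] → 0x40007  P=1,RW=1,US=1,PS=0
  ✓ 0x40B62  — 3 lookups
#2 VA=0x60020BB62 (r,kernel):
  TLB hit vpn=0x60020B → PA=0x40B62

Access #1 PA: 0x40B62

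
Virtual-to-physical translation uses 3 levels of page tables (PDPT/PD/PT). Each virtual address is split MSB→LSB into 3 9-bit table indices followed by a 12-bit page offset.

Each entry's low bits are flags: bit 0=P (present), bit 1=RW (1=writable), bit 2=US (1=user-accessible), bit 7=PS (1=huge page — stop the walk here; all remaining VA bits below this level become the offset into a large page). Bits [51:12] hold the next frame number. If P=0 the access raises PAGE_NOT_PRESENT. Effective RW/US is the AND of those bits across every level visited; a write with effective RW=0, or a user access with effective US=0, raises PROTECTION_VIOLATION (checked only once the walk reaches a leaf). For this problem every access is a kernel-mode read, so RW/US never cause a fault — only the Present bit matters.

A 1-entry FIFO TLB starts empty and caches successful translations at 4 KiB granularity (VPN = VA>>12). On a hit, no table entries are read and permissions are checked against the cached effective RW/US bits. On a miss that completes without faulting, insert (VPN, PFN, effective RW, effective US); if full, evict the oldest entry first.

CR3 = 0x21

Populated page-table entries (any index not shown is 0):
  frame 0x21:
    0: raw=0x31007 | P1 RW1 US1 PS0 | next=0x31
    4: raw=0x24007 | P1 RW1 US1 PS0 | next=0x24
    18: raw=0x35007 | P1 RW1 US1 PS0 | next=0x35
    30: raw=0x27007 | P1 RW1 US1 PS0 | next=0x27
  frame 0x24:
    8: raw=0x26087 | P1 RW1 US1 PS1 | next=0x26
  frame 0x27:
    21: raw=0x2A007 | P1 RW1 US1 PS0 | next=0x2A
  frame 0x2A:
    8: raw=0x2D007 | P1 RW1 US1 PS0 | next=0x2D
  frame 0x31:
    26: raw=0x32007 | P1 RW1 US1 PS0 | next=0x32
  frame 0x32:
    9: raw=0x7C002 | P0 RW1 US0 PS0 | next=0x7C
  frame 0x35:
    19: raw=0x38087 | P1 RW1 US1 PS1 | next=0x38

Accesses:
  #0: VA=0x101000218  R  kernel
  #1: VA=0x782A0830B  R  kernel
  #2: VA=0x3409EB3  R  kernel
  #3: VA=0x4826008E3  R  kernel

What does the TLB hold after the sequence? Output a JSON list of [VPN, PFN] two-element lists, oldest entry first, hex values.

Trace:
#0 VA=0x101000218 (r,kernel):
  L0 @0x21[4] → 0x24007  P=1,RW=1,US=1,PS=0
  L1 @0x24[8] → 0x26087  P=1,RW=1,US=1,PS=1
  ✓ 0x26218 (huge @L1)  — 2 lookups
#1 VA=0x782A0830B (r,kernel):
  L0 @0x21[30] → 0x27007  P=1,RW=1,US=1,PS=0
  L1 @0x27[21] → 0x2A007  P=1,RW=1,US=1,PS=0
  L2 @0x2A[8] → 0x2D007  P=1,RW=1,US=1,PS=0
  ✓ 0x2D30B  — 3 lookups
#2 VA=0x3409EB3 (r,kernel):
  L0 @0x21[0] → 0x31007  P=1,RW=1,US=1,PS=0
  L1 @0x31[26] → 0x32007  P=1,RW=1,US=1,PS=0
  L2 @0x32[9] → 0x7C002  P=0,RW=1,US=0,PS=0
  ⇒ fault: PAGE_NOT_PRESENT  — 3 lookups
#3 VA=0x4826008E3 (r,kernel):
  L0 @0x21[18] → 0x35007  P=1,RW=1,US=1,PS=0
  L1 @0x35[19] → 0x38087  P=1,RW=1,US=1,PS=1
  ✓ 0x388E3 (huge @L1)  — 2 lookups

TLB: [["0x482600", "0x38"]]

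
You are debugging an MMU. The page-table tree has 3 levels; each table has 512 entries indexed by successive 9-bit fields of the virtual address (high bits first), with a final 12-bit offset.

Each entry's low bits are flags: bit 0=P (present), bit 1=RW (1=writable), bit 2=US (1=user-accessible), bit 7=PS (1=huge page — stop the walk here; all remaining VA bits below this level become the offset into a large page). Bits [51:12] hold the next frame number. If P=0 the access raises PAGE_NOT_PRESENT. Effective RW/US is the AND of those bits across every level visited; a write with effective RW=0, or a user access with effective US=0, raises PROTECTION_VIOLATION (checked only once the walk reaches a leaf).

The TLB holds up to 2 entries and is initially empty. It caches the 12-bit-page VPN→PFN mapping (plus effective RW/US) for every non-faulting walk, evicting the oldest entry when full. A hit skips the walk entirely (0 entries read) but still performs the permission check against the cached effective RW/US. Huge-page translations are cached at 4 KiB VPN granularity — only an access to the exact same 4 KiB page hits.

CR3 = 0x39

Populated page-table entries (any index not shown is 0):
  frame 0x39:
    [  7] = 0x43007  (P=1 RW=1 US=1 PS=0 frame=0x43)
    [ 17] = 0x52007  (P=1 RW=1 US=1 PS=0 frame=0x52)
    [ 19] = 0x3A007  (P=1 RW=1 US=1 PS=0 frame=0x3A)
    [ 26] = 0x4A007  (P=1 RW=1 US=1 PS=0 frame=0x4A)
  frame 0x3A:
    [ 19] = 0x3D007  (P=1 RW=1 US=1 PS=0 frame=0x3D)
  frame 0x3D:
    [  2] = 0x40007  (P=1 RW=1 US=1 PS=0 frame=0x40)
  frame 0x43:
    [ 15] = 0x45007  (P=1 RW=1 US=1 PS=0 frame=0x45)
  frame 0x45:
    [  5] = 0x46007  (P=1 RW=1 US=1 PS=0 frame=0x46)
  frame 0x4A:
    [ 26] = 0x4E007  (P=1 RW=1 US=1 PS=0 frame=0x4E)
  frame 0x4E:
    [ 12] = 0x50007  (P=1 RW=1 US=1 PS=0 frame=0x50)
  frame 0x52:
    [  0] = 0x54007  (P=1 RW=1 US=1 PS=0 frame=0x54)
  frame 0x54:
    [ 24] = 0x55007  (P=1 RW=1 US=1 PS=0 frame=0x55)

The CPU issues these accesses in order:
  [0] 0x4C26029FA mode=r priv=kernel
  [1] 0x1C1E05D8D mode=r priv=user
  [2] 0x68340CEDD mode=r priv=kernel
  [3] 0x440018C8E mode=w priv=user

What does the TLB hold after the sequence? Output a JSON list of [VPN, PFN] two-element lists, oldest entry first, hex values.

Per-access translation:
#0 VA=0x4C26029FA (r,kernel):
  lvl0: tbl 0x39, slot 19 ⇒ 0x3A007 (P1/RW1/US1/PS0)
  lvl1: tbl 0x3A, slot 19 ⇒ 0x3D007 (P1/RW1/US1/PS0)
  lvl2: tbl 0x3D, slot 2 ⇒ 0x40007 (P1/RW1/US1/PS0)
  ✓ 0x409FA  — 3 lookups
#1 VA=0x1C1E05D8D (r,user):
  lvl0: tbl 0x39, slot 7 ⇒ 0x43007 (P1/RW1/US1/PS0)
  lvl1: tbl 0x43, slot 15 ⇒ 0x45007 (P1/RW1/US1/PS0)
  lvl2: tbl 0x45, slot 5 ⇒ 0x46007 (P1/RW1/US1/PS0)
  ✓ 0x46D8D  — 3 lookups
#2 VA=0x68340CEDD (r,kernel):
  lvl0: tbl 0x39, slot 26 ⇒ 0x4A007 (P1/RW1/US1/PS0)
  lvl1: tbl 0x4A, slot 26 ⇒ 0x4E007 (P1/RW1/US1/PS0)
  lvl2: tbl 0x4E, slot 12 ⇒ 0x50007 (P1/RW1/US1/PS0)
  ✓ 0x50EDD  — 3 lookups
#3 VA=0x440018C8E (w,user):
  lvl0: tbl 0x39, slot 17 ⇒ 0x52007 (P1/RW1/US1/PS0)
  lvl1: tbl 0x52, slot 0 ⇒ 0x54007 (P1/RW1/US1/PS0)
  lvl2: tbl 0x54, slot 24 ⇒ 0x55007 (P1/RW1/US1/PS0)
  ✓ 0x55C8E  — 3 lookups

TLB: [["0x68340C", "0x50"], ["0x440018", "0x55"]]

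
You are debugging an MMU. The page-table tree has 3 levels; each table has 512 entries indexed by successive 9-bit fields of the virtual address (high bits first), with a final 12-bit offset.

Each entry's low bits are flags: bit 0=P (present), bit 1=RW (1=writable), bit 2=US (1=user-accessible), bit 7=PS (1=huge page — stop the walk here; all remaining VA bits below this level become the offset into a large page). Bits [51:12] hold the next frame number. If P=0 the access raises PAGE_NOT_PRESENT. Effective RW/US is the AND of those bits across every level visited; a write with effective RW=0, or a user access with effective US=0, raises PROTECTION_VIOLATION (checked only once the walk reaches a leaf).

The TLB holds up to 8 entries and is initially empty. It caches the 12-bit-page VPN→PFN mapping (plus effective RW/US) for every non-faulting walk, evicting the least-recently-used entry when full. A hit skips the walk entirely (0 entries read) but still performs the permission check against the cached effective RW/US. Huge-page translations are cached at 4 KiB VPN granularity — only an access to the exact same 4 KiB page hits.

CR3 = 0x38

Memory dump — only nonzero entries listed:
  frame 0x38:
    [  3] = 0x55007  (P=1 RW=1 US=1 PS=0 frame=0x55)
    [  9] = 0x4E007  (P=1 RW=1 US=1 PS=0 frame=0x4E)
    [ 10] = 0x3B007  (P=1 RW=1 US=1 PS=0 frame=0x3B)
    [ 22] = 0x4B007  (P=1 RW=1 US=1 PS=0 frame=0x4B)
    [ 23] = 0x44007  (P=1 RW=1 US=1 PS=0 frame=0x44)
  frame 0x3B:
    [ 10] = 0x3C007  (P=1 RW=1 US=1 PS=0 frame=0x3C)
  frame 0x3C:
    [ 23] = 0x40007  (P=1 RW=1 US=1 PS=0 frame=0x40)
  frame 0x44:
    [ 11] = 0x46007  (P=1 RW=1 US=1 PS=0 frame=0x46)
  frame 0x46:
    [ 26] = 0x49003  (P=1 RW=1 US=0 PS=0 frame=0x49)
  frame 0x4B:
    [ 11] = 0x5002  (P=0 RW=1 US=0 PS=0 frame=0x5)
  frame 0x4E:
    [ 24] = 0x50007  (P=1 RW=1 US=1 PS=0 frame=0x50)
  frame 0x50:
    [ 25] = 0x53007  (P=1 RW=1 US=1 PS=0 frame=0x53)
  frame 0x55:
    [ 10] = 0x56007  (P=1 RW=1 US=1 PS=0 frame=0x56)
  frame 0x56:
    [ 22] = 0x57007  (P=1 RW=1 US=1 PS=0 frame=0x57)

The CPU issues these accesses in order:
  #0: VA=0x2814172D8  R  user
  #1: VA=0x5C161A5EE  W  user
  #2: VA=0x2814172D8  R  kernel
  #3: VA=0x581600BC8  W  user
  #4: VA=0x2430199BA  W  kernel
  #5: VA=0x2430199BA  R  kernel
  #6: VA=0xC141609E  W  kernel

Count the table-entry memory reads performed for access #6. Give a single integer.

Per-access translation:
#0 VA=0x2814172D8 (r,user):
  L0: frame=0x38 idx=10 entry=0x3B007 [P=1 RW=1 US=1 PS=0]
  L1: frame=0x3B idx=10 entry=0x3C007 [P=1 RW=1 US=1 PS=0]
  L2: frame=0x3C idx=23 entry=0x40007 [P=1 RW=1 US=1 PS=0]
  → PA=0x402D8  (3 entries read)
#1 VA=0x5C161A5EE (w,user):
  L0: frame=0x38 idx=23 entry=0x44007 [P=1 RW=1 US=1 PS=0]
  L1: frame=0x44 idx=11 entry=0x46007 [P=1 RW=1 US=1 PS=0]
  L2: frame=0x46 idx=26 entry=0x49003 [P=1 RW=1 US=0 PS=0]
  ✗ PROTECTION_VIOLATION  [3 reads]
#2 VA=0x2814172D8 (r,kernel):
  TLB hit vpn=0x281417 → PA=0x402D8
#3 VA=0x581600BC8 (w,user):
  L0: frame=0x38 idx=22 entry=0x4B007 [P=1 RW=1 US=1 PS=0]
  L1: frame=0x4B idx=11 entry=0x5002 [P=0 RW=1 US=0 PS=0]
  ✗ PAGE_NOT_PRESENT  [2 reads]
#4 VA=0x2430199BA (w,kernel):
  L0: frame=0x38 idx=9 entry=0x4E007 [P=1 RW=1 US=1 PS=0]
  L1: frame=0x4E idx=24 entry=0x50007 [P=1 RW=1 US=1 PS=0]
  L2: frame=0x50 idx=25 entry=0x53007 [P=1 RW=1 US=1 PS=0]
  → PA=0x539BA  (3 entries read)
#5 VA=0x2430199BA (r,kernel):
  TLB hit vpn=0x243019 → PA=0x539BA
#6 VA=0xC141609E (w,kernel):
  L0: frame=0x38 idx=3 entry=0x55007 [P=1 RW=1 US=1 PS=0]
  L1: frame=0x55 idx=10 entry=0x56007 [P=1 RW=1 US=1 PS=0]
  L2: frame=0x56 idx=22 entry=0x57007 [P=1 RW=1 US=1 PS=0]
  → PA=0x5709E  (3 entries read)

Entries read for #6: 3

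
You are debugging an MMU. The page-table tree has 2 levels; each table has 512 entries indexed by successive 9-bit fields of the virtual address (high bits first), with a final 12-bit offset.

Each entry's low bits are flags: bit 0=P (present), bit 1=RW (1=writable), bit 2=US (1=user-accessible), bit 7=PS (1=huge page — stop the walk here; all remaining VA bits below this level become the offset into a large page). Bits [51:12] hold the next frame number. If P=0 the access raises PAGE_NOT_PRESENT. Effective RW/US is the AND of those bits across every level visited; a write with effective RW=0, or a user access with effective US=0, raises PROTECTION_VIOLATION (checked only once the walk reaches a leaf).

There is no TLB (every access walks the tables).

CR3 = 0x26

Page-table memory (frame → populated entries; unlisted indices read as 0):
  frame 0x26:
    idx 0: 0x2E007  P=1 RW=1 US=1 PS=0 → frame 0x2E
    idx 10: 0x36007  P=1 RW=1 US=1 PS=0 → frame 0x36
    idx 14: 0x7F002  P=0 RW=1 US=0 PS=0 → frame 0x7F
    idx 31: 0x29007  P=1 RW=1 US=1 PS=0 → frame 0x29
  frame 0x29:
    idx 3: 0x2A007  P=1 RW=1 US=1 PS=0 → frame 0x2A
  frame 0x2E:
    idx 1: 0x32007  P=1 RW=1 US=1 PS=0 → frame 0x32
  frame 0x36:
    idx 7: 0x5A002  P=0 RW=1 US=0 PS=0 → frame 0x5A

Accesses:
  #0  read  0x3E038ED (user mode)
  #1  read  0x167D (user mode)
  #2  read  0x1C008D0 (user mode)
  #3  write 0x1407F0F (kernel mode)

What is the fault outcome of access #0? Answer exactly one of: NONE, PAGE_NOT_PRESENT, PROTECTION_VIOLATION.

Trace:
#0 VA=0x3E038ED (r,user):
  lvl0: tbl 0x26, slot 31 ⇒ 0x29007 (P1/RW1/US1/PS0)
  lvl1: tbl 0x29, slot 3 ⇒ 0x2A007 (P1/RW1/US1/PS0)
  ✓ 0x2A8ED  — 2 lookups
#1 VA=0x167D (r,user):
  lvl0: tbl 0x26, slot 0 ⇒ 0x2E007 (P1/RW1/US1/PS0)
  lvl1: tbl 0x2E, slot 1 ⇒ 0x32007 (P1/RW1/US1/PS0)
  ✓ 0x3267D  — 2 lookups
#2 VA=0x1C008D0 (r,user):
  lvl0: tbl 0x26, slot 14 ⇒ 0x7F002 (P0/RW1/US0/PS0)
  ⇒ fault: PAGE_NOT_PRESENT  — 1 lookups
#3 VA=0x1407F0F (w,kernel):
  lvl0: tbl 0x26, slot 10 ⇒ 0x36007 (P1/RW1/US1/PS0)
  lvl1: tbl 0x36, slot 7 ⇒ 0x5A002 (P0/RW1/US0/PS0)
  ⇒ fault: PAGE_NOT_PRESENT  — 2 lookups

Access #0 fault: NONE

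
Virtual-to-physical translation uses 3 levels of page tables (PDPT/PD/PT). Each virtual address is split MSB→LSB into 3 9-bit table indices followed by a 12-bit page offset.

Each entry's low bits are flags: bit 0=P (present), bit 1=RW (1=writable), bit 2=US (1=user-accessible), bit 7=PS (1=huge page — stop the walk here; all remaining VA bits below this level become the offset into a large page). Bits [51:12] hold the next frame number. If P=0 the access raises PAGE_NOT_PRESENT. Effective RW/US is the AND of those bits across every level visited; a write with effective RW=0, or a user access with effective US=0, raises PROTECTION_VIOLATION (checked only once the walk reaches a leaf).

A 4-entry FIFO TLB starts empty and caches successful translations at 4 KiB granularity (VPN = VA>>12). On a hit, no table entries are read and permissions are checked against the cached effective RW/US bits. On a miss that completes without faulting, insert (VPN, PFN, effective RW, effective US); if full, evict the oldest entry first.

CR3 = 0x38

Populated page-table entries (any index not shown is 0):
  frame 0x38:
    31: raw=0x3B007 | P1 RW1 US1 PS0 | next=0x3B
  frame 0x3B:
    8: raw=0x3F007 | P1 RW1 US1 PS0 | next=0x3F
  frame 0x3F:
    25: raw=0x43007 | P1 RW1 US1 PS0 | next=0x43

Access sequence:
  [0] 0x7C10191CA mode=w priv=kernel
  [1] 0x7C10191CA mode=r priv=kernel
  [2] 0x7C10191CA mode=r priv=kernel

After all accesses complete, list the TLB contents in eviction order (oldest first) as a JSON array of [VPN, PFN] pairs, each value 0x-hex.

Per-access translation:
#0 VA=0x7C10191CA (w,kernel):
  [0] read 0x38 idx=31: raw=0x3B007 flags P=1 W=1 U=1 S=0
  [1] read 0x3B idx=8: raw=0x3F007 flags P=1 W=1 U=1 S=0
  [2] read 0x3F idx=25: raw=0x43007 flags P=1 W=1 U=1 S=0
  → PA=0x431CA  (3 entries read)
#1 VA=0x7C10191CA (r,kernel):
  TLB hit vpn=0x7C1019 → PA=0x431CA
#2 VA=0x7C10191CA (r,kernel):
  TLB hit vpn=0x7C1019 → PA=0x431CA

TLB: [["0x7C1019", "0x43"]]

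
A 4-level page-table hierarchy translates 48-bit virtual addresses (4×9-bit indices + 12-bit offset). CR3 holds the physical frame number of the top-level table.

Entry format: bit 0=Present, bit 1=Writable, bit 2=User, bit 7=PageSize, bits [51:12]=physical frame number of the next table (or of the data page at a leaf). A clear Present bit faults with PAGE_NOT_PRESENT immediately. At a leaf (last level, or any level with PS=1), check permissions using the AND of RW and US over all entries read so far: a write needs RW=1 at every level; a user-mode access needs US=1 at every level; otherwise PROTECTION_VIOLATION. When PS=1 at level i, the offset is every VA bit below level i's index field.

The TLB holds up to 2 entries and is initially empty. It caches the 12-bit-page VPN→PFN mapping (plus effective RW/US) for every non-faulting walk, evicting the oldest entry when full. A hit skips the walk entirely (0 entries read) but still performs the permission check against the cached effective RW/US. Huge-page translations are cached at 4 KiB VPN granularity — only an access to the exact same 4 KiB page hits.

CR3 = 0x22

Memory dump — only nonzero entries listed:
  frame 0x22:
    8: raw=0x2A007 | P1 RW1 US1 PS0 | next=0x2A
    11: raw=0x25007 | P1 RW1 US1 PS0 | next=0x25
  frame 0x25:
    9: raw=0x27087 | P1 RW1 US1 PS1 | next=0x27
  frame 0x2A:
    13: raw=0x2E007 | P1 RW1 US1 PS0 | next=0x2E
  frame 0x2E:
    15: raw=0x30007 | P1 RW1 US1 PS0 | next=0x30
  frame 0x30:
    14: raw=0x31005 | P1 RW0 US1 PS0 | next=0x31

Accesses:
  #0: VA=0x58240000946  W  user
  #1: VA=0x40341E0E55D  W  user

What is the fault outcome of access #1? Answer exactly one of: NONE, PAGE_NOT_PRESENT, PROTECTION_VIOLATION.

Walk each access:
#0 VA=0x58240000946 (w,user):
  [0] read 0x22 idx=11: raw=0x25007 flags P=1 W=1 U=1 S=0
  [1] read 0x25 idx=9: raw=0x27087 flags P=1 W=1 U=1 S=1
  → PA=0x27946 (huge @L1)  (2 entries read)
#1 VA=0x40341E0E55D (w,user):
  [0] read 0x22 idx=8: raw=0x2A007 flags P=1 W=1 U=1 S=0
  [1] read 0x2A idx=13: raw=0x2E007 flags P=1 W=1 U=1 S=0
  [2] read 0x2E idx=15: raw=0x30007 flags P=1 W=1 U=1 S=0
  [3] read 0x30 idx=14: raw=0x31005 flags P=1 W=0 U=1 S=0
  ⇒ fault: PROTECTION_VIOLATION  — 4 lookups

Access #1 fault: PROTECTION_VIOLATION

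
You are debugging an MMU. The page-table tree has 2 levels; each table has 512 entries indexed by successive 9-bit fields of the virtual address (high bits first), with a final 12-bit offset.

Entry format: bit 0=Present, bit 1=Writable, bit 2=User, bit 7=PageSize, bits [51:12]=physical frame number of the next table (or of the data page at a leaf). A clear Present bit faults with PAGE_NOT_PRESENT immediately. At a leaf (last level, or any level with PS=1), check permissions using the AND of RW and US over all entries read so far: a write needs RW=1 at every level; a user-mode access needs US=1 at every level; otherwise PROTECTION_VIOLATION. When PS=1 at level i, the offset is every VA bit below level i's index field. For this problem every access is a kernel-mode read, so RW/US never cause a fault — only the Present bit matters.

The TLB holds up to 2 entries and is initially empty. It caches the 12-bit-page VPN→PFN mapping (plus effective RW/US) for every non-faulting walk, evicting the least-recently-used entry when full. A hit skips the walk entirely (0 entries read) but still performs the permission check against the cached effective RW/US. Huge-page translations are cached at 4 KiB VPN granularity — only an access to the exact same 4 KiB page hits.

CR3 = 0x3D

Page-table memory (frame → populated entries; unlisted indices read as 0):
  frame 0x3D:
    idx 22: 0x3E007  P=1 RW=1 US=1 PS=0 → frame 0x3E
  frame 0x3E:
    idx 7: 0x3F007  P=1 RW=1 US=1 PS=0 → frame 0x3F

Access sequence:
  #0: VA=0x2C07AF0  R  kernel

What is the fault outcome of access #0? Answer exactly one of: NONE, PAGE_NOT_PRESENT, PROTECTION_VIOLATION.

Walk each access:
#0 VA=0x2C07AF0 (r,kernel):
  [0] read 0x3D idx=22: raw=0x3E007 flags P=1 W=1 U=1 S=0
  [1] read 0x3E idx=7: raw=0x3F007 flags P=1 W=1 U=1 S=0
  ✓ 0x3FAF0  — 2 lookups

Access #0 fault: NONE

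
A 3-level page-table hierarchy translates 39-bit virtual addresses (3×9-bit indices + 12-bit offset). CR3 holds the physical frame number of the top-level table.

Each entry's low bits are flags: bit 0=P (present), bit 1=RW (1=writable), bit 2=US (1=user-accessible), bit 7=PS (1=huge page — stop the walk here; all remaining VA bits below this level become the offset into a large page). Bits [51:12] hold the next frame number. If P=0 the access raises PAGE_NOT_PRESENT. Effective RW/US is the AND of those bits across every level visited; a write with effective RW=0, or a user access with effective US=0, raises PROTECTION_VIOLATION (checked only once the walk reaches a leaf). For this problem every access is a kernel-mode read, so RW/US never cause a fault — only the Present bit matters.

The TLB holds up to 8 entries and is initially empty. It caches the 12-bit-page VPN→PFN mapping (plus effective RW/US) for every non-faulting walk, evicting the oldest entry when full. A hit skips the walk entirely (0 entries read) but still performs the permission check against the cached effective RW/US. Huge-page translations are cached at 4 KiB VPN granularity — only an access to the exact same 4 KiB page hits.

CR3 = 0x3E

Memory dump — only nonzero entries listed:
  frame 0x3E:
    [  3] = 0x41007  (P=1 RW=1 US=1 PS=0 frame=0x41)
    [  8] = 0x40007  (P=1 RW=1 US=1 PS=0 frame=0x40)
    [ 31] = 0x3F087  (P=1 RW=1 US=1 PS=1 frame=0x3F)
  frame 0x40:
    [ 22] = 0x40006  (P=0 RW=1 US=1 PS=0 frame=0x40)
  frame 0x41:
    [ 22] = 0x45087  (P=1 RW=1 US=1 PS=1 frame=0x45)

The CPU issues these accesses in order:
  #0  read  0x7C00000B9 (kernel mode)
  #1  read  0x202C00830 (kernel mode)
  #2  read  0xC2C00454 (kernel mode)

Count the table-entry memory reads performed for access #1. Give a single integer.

Trace:
#0 VA=0x7C00000B9 (r,kernel):
  [0] read 0x3E idx=31: raw=0x3F087 flags P=1 W=1 U=1 S=1
  ⇒ phys 0x3F0B9 (huge @L0)  [1 reads]
#1 VA=0x202C00830 (r,kernel):
  [0] read 0x3E idx=8: raw=0x40007 flags P=1 W=1 U=1 S=0
  [1] read 0x40 idx=22: raw=0x40006 flags P=0 W=1 U=1 S=0
  ⇒ fault: PAGE_NOT_PRESENT  — 2 lookups
#2 VA=0xC2C00454 (r,kernel):
  [0] read 0x3E idx=3: raw=0x41007 flags P=1 W=1 U=1 S=0
  [1] read 0x41 idx=22: raw=0x45087 flags P=1 W=1 U=1 S=1
  ⇒ phys 0x45454 (huge @L1)  [2 reads]

Entries read for #1: 2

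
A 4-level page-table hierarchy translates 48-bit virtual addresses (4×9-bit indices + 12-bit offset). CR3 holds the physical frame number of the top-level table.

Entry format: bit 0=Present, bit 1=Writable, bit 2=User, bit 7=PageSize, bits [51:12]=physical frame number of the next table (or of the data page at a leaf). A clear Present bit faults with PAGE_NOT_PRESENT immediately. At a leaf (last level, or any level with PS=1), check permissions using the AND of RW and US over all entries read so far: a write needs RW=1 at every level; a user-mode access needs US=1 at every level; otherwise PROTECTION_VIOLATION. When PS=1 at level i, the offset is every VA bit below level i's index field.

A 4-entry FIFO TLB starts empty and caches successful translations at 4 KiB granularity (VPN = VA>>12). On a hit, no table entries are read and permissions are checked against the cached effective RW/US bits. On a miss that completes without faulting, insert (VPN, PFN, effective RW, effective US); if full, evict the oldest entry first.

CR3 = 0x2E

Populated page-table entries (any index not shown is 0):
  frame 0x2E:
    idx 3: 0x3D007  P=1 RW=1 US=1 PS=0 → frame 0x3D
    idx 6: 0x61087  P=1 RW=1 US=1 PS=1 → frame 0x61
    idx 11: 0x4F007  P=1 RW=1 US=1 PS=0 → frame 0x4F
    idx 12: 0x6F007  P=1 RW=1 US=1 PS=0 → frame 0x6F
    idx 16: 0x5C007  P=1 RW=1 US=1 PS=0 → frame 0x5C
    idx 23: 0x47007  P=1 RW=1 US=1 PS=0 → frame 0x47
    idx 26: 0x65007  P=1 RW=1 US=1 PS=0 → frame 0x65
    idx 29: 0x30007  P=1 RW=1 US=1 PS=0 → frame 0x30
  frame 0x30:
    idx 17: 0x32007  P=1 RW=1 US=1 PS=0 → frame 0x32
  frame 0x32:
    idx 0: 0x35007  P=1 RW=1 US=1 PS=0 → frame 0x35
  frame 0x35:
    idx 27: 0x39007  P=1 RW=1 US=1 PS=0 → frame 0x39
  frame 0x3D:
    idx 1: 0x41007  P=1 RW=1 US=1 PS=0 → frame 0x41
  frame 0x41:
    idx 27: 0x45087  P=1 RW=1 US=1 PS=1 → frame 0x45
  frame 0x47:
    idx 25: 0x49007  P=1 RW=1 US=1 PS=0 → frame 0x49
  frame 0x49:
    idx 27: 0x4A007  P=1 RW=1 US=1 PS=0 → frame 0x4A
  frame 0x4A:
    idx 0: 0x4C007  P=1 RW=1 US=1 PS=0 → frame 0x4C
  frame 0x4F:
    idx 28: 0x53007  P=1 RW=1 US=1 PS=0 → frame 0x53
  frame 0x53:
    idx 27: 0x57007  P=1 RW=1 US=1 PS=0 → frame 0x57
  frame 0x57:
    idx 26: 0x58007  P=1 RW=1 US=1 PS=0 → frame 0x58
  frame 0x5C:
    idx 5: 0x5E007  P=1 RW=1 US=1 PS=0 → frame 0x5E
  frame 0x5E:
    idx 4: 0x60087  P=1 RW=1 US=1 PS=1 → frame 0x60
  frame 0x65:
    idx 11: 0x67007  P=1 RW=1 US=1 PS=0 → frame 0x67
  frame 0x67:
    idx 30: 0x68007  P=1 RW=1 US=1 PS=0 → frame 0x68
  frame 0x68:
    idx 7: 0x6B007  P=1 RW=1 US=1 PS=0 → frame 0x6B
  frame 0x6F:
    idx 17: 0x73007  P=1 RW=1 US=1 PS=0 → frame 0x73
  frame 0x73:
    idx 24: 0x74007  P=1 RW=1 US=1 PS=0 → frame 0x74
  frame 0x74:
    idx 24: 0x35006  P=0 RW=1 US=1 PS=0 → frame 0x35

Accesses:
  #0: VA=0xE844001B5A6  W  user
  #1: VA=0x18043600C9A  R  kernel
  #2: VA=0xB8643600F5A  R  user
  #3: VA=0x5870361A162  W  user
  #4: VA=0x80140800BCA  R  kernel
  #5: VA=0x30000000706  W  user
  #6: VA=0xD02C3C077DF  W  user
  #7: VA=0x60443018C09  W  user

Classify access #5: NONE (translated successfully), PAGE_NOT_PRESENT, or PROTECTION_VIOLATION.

Per-access translation:
#0 VA=0xE844001B5A6 (w,user):
  lvl0: tbl 0x2E, slot 29 ⇒ 0x30007 (P1/RW1/US1/PS0)
  lvl1: tbl 0x30, slot 17 ⇒ 0x32007 (P1/RW1/US1/PS0)
  lvl2: tbl 0x32, slot 0 ⇒ 0x35007 (P1/RW1/US1/PS0)
  lvl3: tbl 0x35, slot 27 ⇒ 0x39007 (P1/RW1/US1/PS0)
  ✓ 0x395A6  — 4 lookups
#1 VA=0x18043600C9A (r,kernel):
  lvl0: tbl 0x2E, slot 3 ⇒ 0x3D007 (P1/RW1/US1/PS0)
  lvl1: tbl 0x3D, slot 1 ⇒ 0x41007 (P1/RW1/US1/PS0)
  lvl2: tbl 0x41, slot 27 ⇒ 0x45087 (P1/RW1/US1/PS1)
  ✓ 0x45C9A (huge @L2)  — 3 lookups
#2 VA=0xB8643600F5A (r,user):
  lvl0: tbl 0x2E, slot 23 ⇒ 0x47007 (P1/RW1/US1/PS0)
  lvl1: tbl 0x47, slot 25 ⇒ 0x49007 (P1/RW1/US1/PS0)
  lvl2: tbl 0x49, slot 27 ⇒ 0x4A007 (P1/RW1/US1/PS0)
  lvl3: tbl 0x4A, slot 0 ⇒ 0x4C007 (P1/RW1/US1/PS0)
  ✓ 0x4CF5A  — 4 lookups
#3 VA=0x5870361A162 (w,user):
  lvl0: tbl 0x2E, slot 11 ⇒ 0x4F007 (P1/RW1/US1/PS0)
  lvl1: tbl 0x4F, slot 28 ⇒ 0x53007 (P1/RW1/US1/PS0)
  lvl2: tbl 0x53, slot 27 ⇒ 0x57007 (P1/RW1/US1/PS0)
  lvl3: tbl 0x57, slot 26 ⇒ 0x58007 (P1/RW1/US1/PS0)
  ✓ 0x58162  — 4 lookups
#4 VA=0x80140800BCA (r,kernel):
  lvl0: tbl 0x2E, slot 16 ⇒ 0x5C007 (P1/RW1/US1/PS0)
  lvl1: tbl 0x5C, slot 5 ⇒ 0x5E007 (P1/RW1/US1/PS0)
  lvl2: tbl 0x5E, slot 4 ⇒ 0x60087 (P1/RW1/US1/PS1)
  ✓ 0x60BCA (huge @L2)  — 3 lookups
#5 VA=0x30000000706 (w,user):
  lvl0: tbl 0x2E, slot 6 ⇒ 0x61087 (P1/RW1/US1/PS1)
  ✓ 0x61706 (huge @L0)  — 1 lookups
#6 VA=0xD02C3C077DF (w,user):
  lvl0: tbl 0x2E, slot 26 ⇒ 0x65007 (P1/RW1/US1/PS0)
  lvl1: tbl 0x65, slot 11 ⇒ 0x67007 (P1/RW1/US1/PS0)
  lvl2: tbl 0x67, slot 30 ⇒ 0x68007 (P1/RW1/US1/PS0)
  lvl3: tbl 0x68, slot 7 ⇒ 0x6B007 (P1/RW1/US1/PS0)
  ✓ 0x6B7DF  — 4 lookups
#7 VA=0x60443018C09 (w,user):
  lvl0: tbl 0x2E, slot 12 ⇒ 0x6F007 (P1/RW1/US1/PS0)
  lvl1: tbl 0x6F, slot 17 ⇒ 0x73007 (P1/RW1/US1/PS0)
  lvl2: tbl 0x73, slot 24 ⇒ 0x74007 (P1/RW1/US1/PS0)
  lvl3: tbl 0x74, slot 24 ⇒ 0x35006 (P0/RW1/US1/PS0)
  ⇒ fault: PAGE_NOT_PRESENT  — 4 lookups

Access #5 fault: NONE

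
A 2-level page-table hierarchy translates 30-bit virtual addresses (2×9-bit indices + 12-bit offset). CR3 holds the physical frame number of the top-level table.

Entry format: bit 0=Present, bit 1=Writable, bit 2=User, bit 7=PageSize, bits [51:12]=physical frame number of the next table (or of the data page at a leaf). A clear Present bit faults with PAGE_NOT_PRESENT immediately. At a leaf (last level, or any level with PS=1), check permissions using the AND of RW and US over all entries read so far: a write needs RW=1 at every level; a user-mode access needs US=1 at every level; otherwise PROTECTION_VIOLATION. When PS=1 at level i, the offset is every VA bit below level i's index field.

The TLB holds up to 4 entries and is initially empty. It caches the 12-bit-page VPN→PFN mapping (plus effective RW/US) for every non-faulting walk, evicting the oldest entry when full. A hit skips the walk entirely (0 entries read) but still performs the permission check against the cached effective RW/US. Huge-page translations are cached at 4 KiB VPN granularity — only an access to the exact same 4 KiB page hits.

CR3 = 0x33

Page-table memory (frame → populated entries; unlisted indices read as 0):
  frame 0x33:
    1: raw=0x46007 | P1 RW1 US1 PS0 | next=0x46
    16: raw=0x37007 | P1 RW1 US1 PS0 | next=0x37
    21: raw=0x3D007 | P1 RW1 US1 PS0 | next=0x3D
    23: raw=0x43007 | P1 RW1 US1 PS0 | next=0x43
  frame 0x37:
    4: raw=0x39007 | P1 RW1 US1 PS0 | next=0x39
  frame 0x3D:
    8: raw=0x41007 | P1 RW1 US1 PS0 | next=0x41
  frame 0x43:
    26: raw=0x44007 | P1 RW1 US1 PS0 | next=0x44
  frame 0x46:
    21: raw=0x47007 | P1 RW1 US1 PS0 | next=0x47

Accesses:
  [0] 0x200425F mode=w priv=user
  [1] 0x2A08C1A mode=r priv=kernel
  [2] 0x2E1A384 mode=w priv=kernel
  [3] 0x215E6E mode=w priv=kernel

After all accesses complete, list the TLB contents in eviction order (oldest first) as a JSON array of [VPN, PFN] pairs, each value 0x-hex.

Per-access translation:
#0 VA=0x200425F (w,user):
  [0] read 0x33 idx=16: raw=0x37007 flags P=1 W=1 U=1 S=0
  [1] read 0x37 idx=4: raw=0x39007 flags P=1 W=1 U=1 S=0
  ⇒ phys 0x3925F  [2 reads]
#1 VA=0x2A08C1A (r,kernel):
  [0] read 0x33 idx=21: raw=0x3D007 flags P=1 W=1 U=1 S=0
  [1] read 0x3D idx=8: raw=0x41007 flags P=1 W=1 U=1 S=0
  ⇒ phys 0x41C1A  [2 reads]
#2 VA=0x2E1A384 (w,kernel):
  [0] read 0x33 idx=23: raw=0x43007 flags P=1 W=1 U=1 S=0
  [1] read 0x43 idx=26: raw=0x44007 flags P=1 W=1 U=1 S=0
  ⇒ phys 0x44384  [2 reads]
#3 VA=0x215E6E (w,kernel):
  [0] read 0x33 idx=1: raw=0x46007 flags P=1 W=1 U=1 S=0
  [1] read 0x46 idx=21: raw=0x47007 flags P=1 W=1 U=1 S=0
  ⇒ phys 0x47E6E  [2 reads]

TLB: [["0x2004", "0x39"], ["0x2A08", "0x41"], ["0x2E1A", "0x44"], ["0x215", "0x47"]]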